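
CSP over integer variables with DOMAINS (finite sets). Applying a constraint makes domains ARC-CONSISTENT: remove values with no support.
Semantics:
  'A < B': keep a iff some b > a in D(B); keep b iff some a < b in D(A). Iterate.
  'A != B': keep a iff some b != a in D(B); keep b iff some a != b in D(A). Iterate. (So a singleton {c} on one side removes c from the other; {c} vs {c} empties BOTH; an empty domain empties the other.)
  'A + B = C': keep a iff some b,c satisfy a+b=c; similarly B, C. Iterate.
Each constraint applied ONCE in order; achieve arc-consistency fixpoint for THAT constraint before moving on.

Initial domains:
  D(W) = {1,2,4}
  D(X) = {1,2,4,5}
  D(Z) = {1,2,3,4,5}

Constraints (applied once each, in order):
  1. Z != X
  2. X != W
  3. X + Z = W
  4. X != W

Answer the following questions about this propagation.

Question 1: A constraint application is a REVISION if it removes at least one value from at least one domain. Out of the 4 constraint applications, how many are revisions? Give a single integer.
Answer: 1

Derivation:
Constraint 1 (Z != X) on D(Z)={1,2,3,4,5} D(X)={1,2,4,5}: no change => not a revision
Constraint 2 (X != W) on D(X)={1,2,4,5} D(W)={1,2,4}: no change => not a revision
Constraint 3 (X + Z = W) on D(X)={1,2,4,5} D(Z)={1,2,3,4,5} D(W)={1,2,4}: X {1,2,4,5}->{1,2}; Z {1,2,3,4,5}->{1,2,3}; W {1,2,4}->{2,4} => REVISION
Constraint 4 (X != W) on D(X)={1,2} D(W)={2,4}: no change => not a revision
Total revisions = 1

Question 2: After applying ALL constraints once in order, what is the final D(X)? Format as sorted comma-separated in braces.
Answer: {1,2}

Derivation:
Constraint 1 (Z != X) on D(Z)={1,2,3,4,5} D(X)={1,2,4,5}: no change
Constraint 2 (X != W) on D(X)={1,2,4,5} D(W)={1,2,4}: no change
Constraint 3 (X + Z = W) on D(X)={1,2,4,5} D(Z)={1,2,3,4,5} D(W)={1,2,4}: X {1,2,4,5}->{1,2}; Z {1,2,3,4,5}->{1,2,3}; W {1,2,4}->{2,4}
Constraint 4 (X != W) on D(X)={1,2} D(W)={2,4}: no change
So after all 4 constraints: D(X) = {1,2}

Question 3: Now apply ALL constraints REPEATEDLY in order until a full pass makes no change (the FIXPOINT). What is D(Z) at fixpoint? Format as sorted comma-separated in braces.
pass 0 (initial): D(Z)={1,2,3,4,5}
pass 1: W {1,2,4}->{2,4}; X {1,2,4,5}->{1,2}; Z {1,2,3,4,5}->{1,2,3}
pass 2: no change
Fixpoint after 2 passes: D(Z) = {1,2,3}

Answer: {1,2,3}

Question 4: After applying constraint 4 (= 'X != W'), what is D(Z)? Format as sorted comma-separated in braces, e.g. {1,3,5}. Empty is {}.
Constraint 1 (Z != X) on D(Z)={1,2,3,4,5} D(X)={1,2,4,5}: no change
Constraint 2 (X != W) on D(X)={1,2,4,5} D(W)={1,2,4}: no change
Constraint 3 (X + Z = W) on D(X)={1,2,4,5} D(Z)={1,2,3,4,5} D(W)={1,2,4}: X {1,2,4,5}->{1,2}; Z {1,2,3,4,5}->{1,2,3}; W {1,2,4}->{2,4}
Constraint 4 (X != W) on D(X)={1,2} D(W)={2,4}: no change
So after constraint 4: D(Z) = {1,2,3}

Answer: {1,2,3}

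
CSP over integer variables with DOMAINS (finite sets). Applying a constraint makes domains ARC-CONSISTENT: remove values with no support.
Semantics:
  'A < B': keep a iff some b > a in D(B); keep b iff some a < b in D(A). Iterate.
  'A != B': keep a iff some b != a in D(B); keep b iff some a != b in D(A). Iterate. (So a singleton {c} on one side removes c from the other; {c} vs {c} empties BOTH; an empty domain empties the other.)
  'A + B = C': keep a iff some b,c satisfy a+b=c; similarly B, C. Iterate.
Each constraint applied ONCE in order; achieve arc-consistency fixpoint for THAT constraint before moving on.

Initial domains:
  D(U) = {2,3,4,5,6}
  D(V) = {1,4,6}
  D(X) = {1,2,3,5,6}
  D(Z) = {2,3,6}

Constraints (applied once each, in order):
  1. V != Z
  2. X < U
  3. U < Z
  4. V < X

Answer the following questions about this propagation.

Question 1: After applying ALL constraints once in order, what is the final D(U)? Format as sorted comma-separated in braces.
Answer: {2,3,4,5}

Derivation:
Constraint 1 (V != Z) on D(V)={1,4,6} D(Z)={2,3,6}: no change
Constraint 2 (X < U) on D(X)={1,2,3,5,6} D(U)={2,3,4,5,6}: X {1,2,3,5,6}->{1,2,3,5}
Constraint 3 (U < Z) on D(U)={2,3,4,5,6} D(Z)={2,3,6}: U {2,3,4,5,6}->{2,3,4,5}; Z {2,3,6}->{3,6}
Constraint 4 (V < X) on D(V)={1,4,6} D(X)={1,2,3,5}: V {1,4,6}->{1,4}; X {1,2,3,5}->{2,3,5}
So after all 4 constraints: D(U) = {2,3,4,5}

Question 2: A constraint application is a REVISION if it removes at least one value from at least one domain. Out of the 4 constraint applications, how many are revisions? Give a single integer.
Answer: 3

Derivation:
Constraint 1 (V != Z) on D(V)={1,4,6} D(Z)={2,3,6}: no change => not a revision
Constraint 2 (X < U) on D(X)={1,2,3,5,6} D(U)={2,3,4,5,6}: X {1,2,3,5,6}->{1,2,3,5} => REVISION
Constraint 3 (U < Z) on D(U)={2,3,4,5,6} D(Z)={2,3,6}: U {2,3,4,5,6}->{2,3,4,5}; Z {2,3,6}->{3,6} => REVISION
Constraint 4 (V < X) on D(V)={1,4,6} D(X)={1,2,3,5}: V {1,4,6}->{1,4}; X {1,2,3,5}->{2,3,5} => REVISION
Total revisions = 3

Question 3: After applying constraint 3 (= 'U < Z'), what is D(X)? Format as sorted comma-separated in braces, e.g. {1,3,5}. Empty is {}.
Constraint 1 (V != Z) on D(V)={1,4,6} D(Z)={2,3,6}: no change
Constraint 2 (X < U) on D(X)={1,2,3,5,6} D(U)={2,3,4,5,6}: X {1,2,3,5,6}->{1,2,3,5}
Constraint 3 (U < Z) on D(U)={2,3,4,5,6} D(Z)={2,3,6}: U {2,3,4,5,6}->{2,3,4,5}; Z {2,3,6}->{3,6}
So after constraint 3: D(X) = {1,2,3,5}

Answer: {1,2,3,5}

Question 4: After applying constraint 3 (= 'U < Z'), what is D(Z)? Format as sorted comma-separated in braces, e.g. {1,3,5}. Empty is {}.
Answer: {3,6}

Derivation:
Constraint 1 (V != Z) on D(V)={1,4,6} D(Z)={2,3,6}: no change
Constraint 2 (X < U) on D(X)={1,2,3,5,6} D(U)={2,3,4,5,6}: X {1,2,3,5,6}->{1,2,3,5}
Constraint 3 (U < Z) on D(U)={2,3,4,5,6} D(Z)={2,3,6}: U {2,3,4,5,6}->{2,3,4,5}; Z {2,3,6}->{3,6}
So after constraint 3: D(Z) = {3,6}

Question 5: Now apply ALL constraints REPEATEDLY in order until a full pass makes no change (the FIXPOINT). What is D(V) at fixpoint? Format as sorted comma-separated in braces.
pass 0 (initial): D(V)={1,4,6}
pass 1: U {2,3,4,5,6}->{2,3,4,5}; V {1,4,6}->{1,4}; X {1,2,3,5,6}->{2,3,5}; Z {2,3,6}->{3,6}
pass 2: U {2,3,4,5}->{3,4,5}; V {1,4}->{1}; X {2,3,5}->{2,3}; Z {3,6}->{6}
pass 3: no change
Fixpoint after 3 passes: D(V) = {1}

Answer: {1}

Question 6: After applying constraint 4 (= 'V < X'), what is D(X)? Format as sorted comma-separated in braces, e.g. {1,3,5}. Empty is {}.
Answer: {2,3,5}

Derivation:
Constraint 1 (V != Z) on D(V)={1,4,6} D(Z)={2,3,6}: no change
Constraint 2 (X < U) on D(X)={1,2,3,5,6} D(U)={2,3,4,5,6}: X {1,2,3,5,6}->{1,2,3,5}
Constraint 3 (U < Z) on D(U)={2,3,4,5,6} D(Z)={2,3,6}: U {2,3,4,5,6}->{2,3,4,5}; Z {2,3,6}->{3,6}
Constraint 4 (V < X) on D(V)={1,4,6} D(X)={1,2,3,5}: V {1,4,6}->{1,4}; X {1,2,3,5}->{2,3,5}
So after constraint 4: D(X) = {2,3,5}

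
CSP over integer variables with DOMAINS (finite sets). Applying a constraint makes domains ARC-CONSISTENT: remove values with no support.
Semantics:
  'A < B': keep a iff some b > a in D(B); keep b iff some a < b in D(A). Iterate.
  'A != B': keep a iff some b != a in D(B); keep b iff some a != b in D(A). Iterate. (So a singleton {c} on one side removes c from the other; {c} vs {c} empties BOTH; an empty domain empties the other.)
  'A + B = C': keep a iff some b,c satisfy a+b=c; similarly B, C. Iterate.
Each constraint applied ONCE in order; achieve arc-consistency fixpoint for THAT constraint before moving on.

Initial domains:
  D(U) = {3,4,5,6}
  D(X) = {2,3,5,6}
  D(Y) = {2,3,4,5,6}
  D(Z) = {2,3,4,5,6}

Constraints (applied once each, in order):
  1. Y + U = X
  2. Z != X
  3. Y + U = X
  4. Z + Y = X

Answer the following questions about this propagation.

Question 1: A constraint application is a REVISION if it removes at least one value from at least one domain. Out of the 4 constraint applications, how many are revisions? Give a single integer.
Constraint 1 (Y + U = X) on D(Y)={2,3,4,5,6} D(U)={3,4,5,6} D(X)={2,3,5,6}: Y {2,3,4,5,6}->{2,3}; U {3,4,5,6}->{3,4}; X {2,3,5,6}->{5,6} => REVISION
Constraint 2 (Z != X) on D(Z)={2,3,4,5,6} D(X)={5,6}: no change => not a revision
Constraint 3 (Y + U = X) on D(Y)={2,3} D(U)={3,4} D(X)={5,6}: no change => not a revision
Constraint 4 (Z + Y = X) on D(Z)={2,3,4,5,6} D(Y)={2,3} D(X)={5,6}: Z {2,3,4,5,6}->{2,3,4} => REVISION
Total revisions = 2

Answer: 2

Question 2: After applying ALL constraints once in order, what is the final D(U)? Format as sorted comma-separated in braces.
Answer: {3,4}

Derivation:
Constraint 1 (Y + U = X) on D(Y)={2,3,4,5,6} D(U)={3,4,5,6} D(X)={2,3,5,6}: Y {2,3,4,5,6}->{2,3}; U {3,4,5,6}->{3,4}; X {2,3,5,6}->{5,6}
Constraint 2 (Z != X) on D(Z)={2,3,4,5,6} D(X)={5,6}: no change
Constraint 3 (Y + U = X) on D(Y)={2,3} D(U)={3,4} D(X)={5,6}: no change
Constraint 4 (Z + Y = X) on D(Z)={2,3,4,5,6} D(Y)={2,3} D(X)={5,6}: Z {2,3,4,5,6}->{2,3,4}
So after all 4 constraints: D(U) = {3,4}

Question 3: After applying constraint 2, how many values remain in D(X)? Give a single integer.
Answer: 2

Derivation:
Constraint 1 (Y + U = X) on D(Y)={2,3,4,5,6} D(U)={3,4,5,6} D(X)={2,3,5,6}: Y {2,3,4,5,6}->{2,3}; U {3,4,5,6}->{3,4}; X {2,3,5,6}->{5,6}
Constraint 2 (Z != X) on D(Z)={2,3,4,5,6} D(X)={5,6}: no change
So after constraint 2: D(X)={5,6}, size = 2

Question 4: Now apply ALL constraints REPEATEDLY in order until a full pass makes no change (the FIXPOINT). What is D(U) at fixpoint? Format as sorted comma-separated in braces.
pass 0 (initial): D(U)={3,4,5,6}
pass 1: U {3,4,5,6}->{3,4}; X {2,3,5,6}->{5,6}; Y {2,3,4,5,6}->{2,3}; Z {2,3,4,5,6}->{2,3,4}
pass 2: no change
Fixpoint after 2 passes: D(U) = {3,4}

Answer: {3,4}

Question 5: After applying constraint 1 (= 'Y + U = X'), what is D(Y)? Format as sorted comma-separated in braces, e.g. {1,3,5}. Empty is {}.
Answer: {2,3}

Derivation:
Constraint 1 (Y + U = X) on D(Y)={2,3,4,5,6} D(U)={3,4,5,6} D(X)={2,3,5,6}: Y {2,3,4,5,6}->{2,3}; U {3,4,5,6}->{3,4}; X {2,3,5,6}->{5,6}
So after constraint 1: D(Y) = {2,3}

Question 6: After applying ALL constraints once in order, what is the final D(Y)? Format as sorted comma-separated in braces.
Answer: {2,3}

Derivation:
Constraint 1 (Y + U = X) on D(Y)={2,3,4,5,6} D(U)={3,4,5,6} D(X)={2,3,5,6}: Y {2,3,4,5,6}->{2,3}; U {3,4,5,6}->{3,4}; X {2,3,5,6}->{5,6}
Constraint 2 (Z != X) on D(Z)={2,3,4,5,6} D(X)={5,6}: no change
Constraint 3 (Y + U = X) on D(Y)={2,3} D(U)={3,4} D(X)={5,6}: no change
Constraint 4 (Z + Y = X) on D(Z)={2,3,4,5,6} D(Y)={2,3} D(X)={5,6}: Z {2,3,4,5,6}->{2,3,4}
So after all 4 constraints: D(Y) = {2,3}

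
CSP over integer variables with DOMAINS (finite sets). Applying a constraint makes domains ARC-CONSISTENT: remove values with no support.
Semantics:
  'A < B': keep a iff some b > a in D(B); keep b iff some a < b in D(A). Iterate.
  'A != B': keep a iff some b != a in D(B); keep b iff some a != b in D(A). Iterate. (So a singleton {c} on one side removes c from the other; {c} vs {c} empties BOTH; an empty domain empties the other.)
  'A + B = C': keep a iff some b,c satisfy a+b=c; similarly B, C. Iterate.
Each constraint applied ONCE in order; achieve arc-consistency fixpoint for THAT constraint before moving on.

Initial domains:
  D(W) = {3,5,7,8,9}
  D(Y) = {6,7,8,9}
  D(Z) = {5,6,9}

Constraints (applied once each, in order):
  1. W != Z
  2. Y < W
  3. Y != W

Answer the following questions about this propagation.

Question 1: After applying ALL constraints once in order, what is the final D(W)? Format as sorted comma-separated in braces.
Answer: {7,8,9}

Derivation:
Constraint 1 (W != Z) on D(W)={3,5,7,8,9} D(Z)={5,6,9}: no change
Constraint 2 (Y < W) on D(Y)={6,7,8,9} D(W)={3,5,7,8,9}: Y {6,7,8,9}->{6,7,8}; W {3,5,7,8,9}->{7,8,9}
Constraint 3 (Y != W) on D(Y)={6,7,8} D(W)={7,8,9}: no change
So after all 3 constraints: D(W) = {7,8,9}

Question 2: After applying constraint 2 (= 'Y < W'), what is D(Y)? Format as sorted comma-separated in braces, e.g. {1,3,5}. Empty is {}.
Answer: {6,7,8}

Derivation:
Constraint 1 (W != Z) on D(W)={3,5,7,8,9} D(Z)={5,6,9}: no change
Constraint 2 (Y < W) on D(Y)={6,7,8,9} D(W)={3,5,7,8,9}: Y {6,7,8,9}->{6,7,8}; W {3,5,7,8,9}->{7,8,9}
So after constraint 2: D(Y) = {6,7,8}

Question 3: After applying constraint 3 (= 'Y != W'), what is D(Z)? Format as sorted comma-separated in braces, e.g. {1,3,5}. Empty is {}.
Constraint 1 (W != Z) on D(W)={3,5,7,8,9} D(Z)={5,6,9}: no change
Constraint 2 (Y < W) on D(Y)={6,7,8,9} D(W)={3,5,7,8,9}: Y {6,7,8,9}->{6,7,8}; W {3,5,7,8,9}->{7,8,9}
Constraint 3 (Y != W) on D(Y)={6,7,8} D(W)={7,8,9}: no change
So after constraint 3: D(Z) = {5,6,9}

Answer: {5,6,9}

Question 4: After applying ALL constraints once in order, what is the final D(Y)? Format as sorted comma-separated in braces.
Answer: {6,7,8}

Derivation:
Constraint 1 (W != Z) on D(W)={3,5,7,8,9} D(Z)={5,6,9}: no change
Constraint 2 (Y < W) on D(Y)={6,7,8,9} D(W)={3,5,7,8,9}: Y {6,7,8,9}->{6,7,8}; W {3,5,7,8,9}->{7,8,9}
Constraint 3 (Y != W) on D(Y)={6,7,8} D(W)={7,8,9}: no change
So after all 3 constraints: D(Y) = {6,7,8}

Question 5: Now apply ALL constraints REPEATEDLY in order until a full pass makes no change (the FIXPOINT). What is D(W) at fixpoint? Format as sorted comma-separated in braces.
pass 0 (initial): D(W)={3,5,7,8,9}
pass 1: W {3,5,7,8,9}->{7,8,9}; Y {6,7,8,9}->{6,7,8}
pass 2: no change
Fixpoint after 2 passes: D(W) = {7,8,9}

Answer: {7,8,9}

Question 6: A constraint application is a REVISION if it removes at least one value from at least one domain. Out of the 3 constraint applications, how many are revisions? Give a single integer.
Answer: 1

Derivation:
Constraint 1 (W != Z) on D(W)={3,5,7,8,9} D(Z)={5,6,9}: no change => not a revision
Constraint 2 (Y < W) on D(Y)={6,7,8,9} D(W)={3,5,7,8,9}: Y {6,7,8,9}->{6,7,8}; W {3,5,7,8,9}->{7,8,9} => REVISION
Constraint 3 (Y != W) on D(Y)={6,7,8} D(W)={7,8,9}: no change => not a revision
Total revisions = 1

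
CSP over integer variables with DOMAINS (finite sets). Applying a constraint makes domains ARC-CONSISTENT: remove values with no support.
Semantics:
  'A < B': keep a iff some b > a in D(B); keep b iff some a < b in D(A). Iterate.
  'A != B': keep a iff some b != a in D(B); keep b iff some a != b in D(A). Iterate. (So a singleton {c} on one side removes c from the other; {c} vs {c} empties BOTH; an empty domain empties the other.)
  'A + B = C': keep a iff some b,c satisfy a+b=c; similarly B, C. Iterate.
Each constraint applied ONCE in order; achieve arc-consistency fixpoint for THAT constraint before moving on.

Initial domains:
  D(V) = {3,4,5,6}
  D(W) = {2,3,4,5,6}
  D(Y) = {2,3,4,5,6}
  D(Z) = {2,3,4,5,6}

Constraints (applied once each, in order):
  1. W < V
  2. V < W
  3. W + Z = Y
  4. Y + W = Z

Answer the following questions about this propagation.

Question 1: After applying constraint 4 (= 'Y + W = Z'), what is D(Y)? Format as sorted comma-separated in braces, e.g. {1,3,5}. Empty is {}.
Constraint 1 (W < V) on D(W)={2,3,4,5,6} D(V)={3,4,5,6}: W {2,3,4,5,6}->{2,3,4,5}
Constraint 2 (V < W) on D(V)={3,4,5,6} D(W)={2,3,4,5}: V {3,4,5,6}->{3,4}; W {2,3,4,5}->{4,5}
Constraint 3 (W + Z = Y) on D(W)={4,5} D(Z)={2,3,4,5,6} D(Y)={2,3,4,5,6}: W {4,5}->{4}; Z {2,3,4,5,6}->{2}; Y {2,3,4,5,6}->{6}
Constraint 4 (Y + W = Z) on D(Y)={6} D(W)={4} D(Z)={2}: Y {6}->{}; W {4}->{}; Z {2}->{}
So after constraint 4: D(Y) = {}

Answer: {}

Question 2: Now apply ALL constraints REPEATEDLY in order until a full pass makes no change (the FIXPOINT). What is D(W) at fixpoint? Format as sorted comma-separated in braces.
Answer: {}

Derivation:
pass 0 (initial): D(W)={2,3,4,5,6}
pass 1: V {3,4,5,6}->{3,4}; W {2,3,4,5,6}->{}; Y {2,3,4,5,6}->{}; Z {2,3,4,5,6}->{}
pass 2: V {3,4}->{}
pass 3: no change
Fixpoint after 3 passes: D(W) = {}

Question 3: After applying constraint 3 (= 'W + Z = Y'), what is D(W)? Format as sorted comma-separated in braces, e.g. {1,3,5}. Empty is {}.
Answer: {4}

Derivation:
Constraint 1 (W < V) on D(W)={2,3,4,5,6} D(V)={3,4,5,6}: W {2,3,4,5,6}->{2,3,4,5}
Constraint 2 (V < W) on D(V)={3,4,5,6} D(W)={2,3,4,5}: V {3,4,5,6}->{3,4}; W {2,3,4,5}->{4,5}
Constraint 3 (W + Z = Y) on D(W)={4,5} D(Z)={2,3,4,5,6} D(Y)={2,3,4,5,6}: W {4,5}->{4}; Z {2,3,4,5,6}->{2}; Y {2,3,4,5,6}->{6}
So after constraint 3: D(W) = {4}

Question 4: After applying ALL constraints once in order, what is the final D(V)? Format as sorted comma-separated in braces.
Answer: {3,4}

Derivation:
Constraint 1 (W < V) on D(W)={2,3,4,5,6} D(V)={3,4,5,6}: W {2,3,4,5,6}->{2,3,4,5}
Constraint 2 (V < W) on D(V)={3,4,5,6} D(W)={2,3,4,5}: V {3,4,5,6}->{3,4}; W {2,3,4,5}->{4,5}
Constraint 3 (W + Z = Y) on D(W)={4,5} D(Z)={2,3,4,5,6} D(Y)={2,3,4,5,6}: W {4,5}->{4}; Z {2,3,4,5,6}->{2}; Y {2,3,4,5,6}->{6}
Constraint 4 (Y + W = Z) on D(Y)={6} D(W)={4} D(Z)={2}: Y {6}->{}; W {4}->{}; Z {2}->{}
So after all 4 constraints: D(V) = {3,4}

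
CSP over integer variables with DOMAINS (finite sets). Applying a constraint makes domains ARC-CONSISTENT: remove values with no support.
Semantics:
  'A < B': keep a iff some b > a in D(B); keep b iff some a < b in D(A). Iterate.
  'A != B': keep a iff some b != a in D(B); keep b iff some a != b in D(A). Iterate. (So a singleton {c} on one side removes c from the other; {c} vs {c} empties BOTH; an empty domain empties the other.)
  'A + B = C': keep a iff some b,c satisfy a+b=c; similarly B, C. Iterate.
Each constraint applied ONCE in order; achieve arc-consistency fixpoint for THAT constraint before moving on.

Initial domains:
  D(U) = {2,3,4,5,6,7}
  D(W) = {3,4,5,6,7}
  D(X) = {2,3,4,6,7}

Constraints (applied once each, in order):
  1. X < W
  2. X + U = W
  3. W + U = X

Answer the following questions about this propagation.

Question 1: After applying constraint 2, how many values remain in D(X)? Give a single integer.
Answer: 3

Derivation:
Constraint 1 (X < W) on D(X)={2,3,4,6,7} D(W)={3,4,5,6,7}: X {2,3,4,6,7}->{2,3,4,6}
Constraint 2 (X + U = W) on D(X)={2,3,4,6} D(U)={2,3,4,5,6,7} D(W)={3,4,5,6,7}: X {2,3,4,6}->{2,3,4}; U {2,3,4,5,6,7}->{2,3,4,5}; W {3,4,5,6,7}->{4,5,6,7}
So after constraint 2: D(X)={2,3,4}, size = 3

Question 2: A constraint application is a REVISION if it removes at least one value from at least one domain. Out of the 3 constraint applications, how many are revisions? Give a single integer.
Constraint 1 (X < W) on D(X)={2,3,4,6,7} D(W)={3,4,5,6,7}: X {2,3,4,6,7}->{2,3,4,6} => REVISION
Constraint 2 (X + U = W) on D(X)={2,3,4,6} D(U)={2,3,4,5,6,7} D(W)={3,4,5,6,7}: X {2,3,4,6}->{2,3,4}; U {2,3,4,5,6,7}->{2,3,4,5}; W {3,4,5,6,7}->{4,5,6,7} => REVISION
Constraint 3 (W + U = X) on D(W)={4,5,6,7} D(U)={2,3,4,5} D(X)={2,3,4}: W {4,5,6,7}->{}; U {2,3,4,5}->{}; X {2,3,4}->{} => REVISION
Total revisions = 3

Answer: 3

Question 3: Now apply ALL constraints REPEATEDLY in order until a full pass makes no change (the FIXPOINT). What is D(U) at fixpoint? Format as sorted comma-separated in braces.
Answer: {}

Derivation:
pass 0 (initial): D(U)={2,3,4,5,6,7}
pass 1: U {2,3,4,5,6,7}->{}; W {3,4,5,6,7}->{}; X {2,3,4,6,7}->{}
pass 2: no change
Fixpoint after 2 passes: D(U) = {}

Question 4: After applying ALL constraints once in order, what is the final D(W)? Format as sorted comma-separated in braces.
Constraint 1 (X < W) on D(X)={2,3,4,6,7} D(W)={3,4,5,6,7}: X {2,3,4,6,7}->{2,3,4,6}
Constraint 2 (X + U = W) on D(X)={2,3,4,6} D(U)={2,3,4,5,6,7} D(W)={3,4,5,6,7}: X {2,3,4,6}->{2,3,4}; U {2,3,4,5,6,7}->{2,3,4,5}; W {3,4,5,6,7}->{4,5,6,7}
Constraint 3 (W + U = X) on D(W)={4,5,6,7} D(U)={2,3,4,5} D(X)={2,3,4}: W {4,5,6,7}->{}; U {2,3,4,5}->{}; X {2,3,4}->{}
So after all 3 constraints: D(W) = {}

Answer: {}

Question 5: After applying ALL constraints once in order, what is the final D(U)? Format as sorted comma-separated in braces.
Constraint 1 (X < W) on D(X)={2,3,4,6,7} D(W)={3,4,5,6,7}: X {2,3,4,6,7}->{2,3,4,6}
Constraint 2 (X + U = W) on D(X)={2,3,4,6} D(U)={2,3,4,5,6,7} D(W)={3,4,5,6,7}: X {2,3,4,6}->{2,3,4}; U {2,3,4,5,6,7}->{2,3,4,5}; W {3,4,5,6,7}->{4,5,6,7}
Constraint 3 (W + U = X) on D(W)={4,5,6,7} D(U)={2,3,4,5} D(X)={2,3,4}: W {4,5,6,7}->{}; U {2,3,4,5}->{}; X {2,3,4}->{}
So after all 3 constraints: D(U) = {}

Answer: {}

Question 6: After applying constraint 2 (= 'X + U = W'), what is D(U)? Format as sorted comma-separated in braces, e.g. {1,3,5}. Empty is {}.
Constraint 1 (X < W) on D(X)={2,3,4,6,7} D(W)={3,4,5,6,7}: X {2,3,4,6,7}->{2,3,4,6}
Constraint 2 (X + U = W) on D(X)={2,3,4,6} D(U)={2,3,4,5,6,7} D(W)={3,4,5,6,7}: X {2,3,4,6}->{2,3,4}; U {2,3,4,5,6,7}->{2,3,4,5}; W {3,4,5,6,7}->{4,5,6,7}
So after constraint 2: D(U) = {2,3,4,5}

Answer: {2,3,4,5}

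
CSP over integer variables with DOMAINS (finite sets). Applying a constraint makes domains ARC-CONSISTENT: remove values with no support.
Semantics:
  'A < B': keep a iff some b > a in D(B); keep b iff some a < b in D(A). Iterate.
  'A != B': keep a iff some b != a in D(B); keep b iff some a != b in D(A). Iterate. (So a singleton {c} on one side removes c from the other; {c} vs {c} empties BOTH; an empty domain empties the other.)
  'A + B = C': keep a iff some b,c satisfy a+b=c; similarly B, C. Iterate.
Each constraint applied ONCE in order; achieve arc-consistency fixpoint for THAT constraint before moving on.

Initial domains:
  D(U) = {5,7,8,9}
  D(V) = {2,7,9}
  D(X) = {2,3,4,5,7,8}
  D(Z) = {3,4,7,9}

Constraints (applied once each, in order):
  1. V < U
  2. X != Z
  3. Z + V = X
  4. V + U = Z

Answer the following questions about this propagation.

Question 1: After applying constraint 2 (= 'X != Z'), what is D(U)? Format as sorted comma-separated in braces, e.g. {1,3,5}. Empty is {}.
Constraint 1 (V < U) on D(V)={2,7,9} D(U)={5,7,8,9}: V {2,7,9}->{2,7}
Constraint 2 (X != Z) on D(X)={2,3,4,5,7,8} D(Z)={3,4,7,9}: no change
So after constraint 2: D(U) = {5,7,8,9}

Answer: {5,7,8,9}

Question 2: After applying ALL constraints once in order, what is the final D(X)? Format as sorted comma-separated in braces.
Constraint 1 (V < U) on D(V)={2,7,9} D(U)={5,7,8,9}: V {2,7,9}->{2,7}
Constraint 2 (X != Z) on D(X)={2,3,4,5,7,8} D(Z)={3,4,7,9}: no change
Constraint 3 (Z + V = X) on D(Z)={3,4,7,9} D(V)={2,7} D(X)={2,3,4,5,7,8}: Z {3,4,7,9}->{3}; V {2,7}->{2}; X {2,3,4,5,7,8}->{5}
Constraint 4 (V + U = Z) on D(V)={2} D(U)={5,7,8,9} D(Z)={3}: V {2}->{}; U {5,7,8,9}->{}; Z {3}->{}
So after all 4 constraints: D(X) = {5}

Answer: {5}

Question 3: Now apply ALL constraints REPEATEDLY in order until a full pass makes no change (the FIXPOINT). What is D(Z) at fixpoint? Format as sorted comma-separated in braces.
pass 0 (initial): D(Z)={3,4,7,9}
pass 1: U {5,7,8,9}->{}; V {2,7,9}->{}; X {2,3,4,5,7,8}->{5}; Z {3,4,7,9}->{}
pass 2: X {5}->{}
pass 3: no change
Fixpoint after 3 passes: D(Z) = {}

Answer: {}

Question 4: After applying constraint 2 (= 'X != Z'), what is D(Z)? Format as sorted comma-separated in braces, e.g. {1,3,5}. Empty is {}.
Constraint 1 (V < U) on D(V)={2,7,9} D(U)={5,7,8,9}: V {2,7,9}->{2,7}
Constraint 2 (X != Z) on D(X)={2,3,4,5,7,8} D(Z)={3,4,7,9}: no change
So after constraint 2: D(Z) = {3,4,7,9}

Answer: {3,4,7,9}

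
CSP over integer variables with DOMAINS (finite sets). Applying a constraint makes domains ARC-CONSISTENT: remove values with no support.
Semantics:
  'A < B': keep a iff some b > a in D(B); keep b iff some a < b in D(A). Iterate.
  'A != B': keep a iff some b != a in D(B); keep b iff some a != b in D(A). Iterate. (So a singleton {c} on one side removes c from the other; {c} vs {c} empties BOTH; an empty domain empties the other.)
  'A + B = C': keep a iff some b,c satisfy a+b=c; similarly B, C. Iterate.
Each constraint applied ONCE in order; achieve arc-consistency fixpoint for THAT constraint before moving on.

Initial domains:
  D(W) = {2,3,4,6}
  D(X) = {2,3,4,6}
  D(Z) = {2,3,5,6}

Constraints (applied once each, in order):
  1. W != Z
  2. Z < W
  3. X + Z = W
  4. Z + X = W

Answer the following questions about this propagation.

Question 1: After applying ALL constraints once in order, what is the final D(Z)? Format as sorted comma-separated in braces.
Answer: {2,3}

Derivation:
Constraint 1 (W != Z) on D(W)={2,3,4,6} D(Z)={2,3,5,6}: no change
Constraint 2 (Z < W) on D(Z)={2,3,5,6} D(W)={2,3,4,6}: Z {2,3,5,6}->{2,3,5}; W {2,3,4,6}->{3,4,6}
Constraint 3 (X + Z = W) on D(X)={2,3,4,6} D(Z)={2,3,5} D(W)={3,4,6}: X {2,3,4,6}->{2,3,4}; Z {2,3,5}->{2,3}; W {3,4,6}->{4,6}
Constraint 4 (Z + X = W) on D(Z)={2,3} D(X)={2,3,4} D(W)={4,6}: no change
So after all 4 constraints: D(Z) = {2,3}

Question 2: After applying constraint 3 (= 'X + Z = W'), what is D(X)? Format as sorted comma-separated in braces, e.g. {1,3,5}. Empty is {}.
Answer: {2,3,4}

Derivation:
Constraint 1 (W != Z) on D(W)={2,3,4,6} D(Z)={2,3,5,6}: no change
Constraint 2 (Z < W) on D(Z)={2,3,5,6} D(W)={2,3,4,6}: Z {2,3,5,6}->{2,3,5}; W {2,3,4,6}->{3,4,6}
Constraint 3 (X + Z = W) on D(X)={2,3,4,6} D(Z)={2,3,5} D(W)={3,4,6}: X {2,3,4,6}->{2,3,4}; Z {2,3,5}->{2,3}; W {3,4,6}->{4,6}
So after constraint 3: D(X) = {2,3,4}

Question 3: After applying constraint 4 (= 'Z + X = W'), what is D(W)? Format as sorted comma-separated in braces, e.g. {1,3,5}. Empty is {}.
Constraint 1 (W != Z) on D(W)={2,3,4,6} D(Z)={2,3,5,6}: no change
Constraint 2 (Z < W) on D(Z)={2,3,5,6} D(W)={2,3,4,6}: Z {2,3,5,6}->{2,3,5}; W {2,3,4,6}->{3,4,6}
Constraint 3 (X + Z = W) on D(X)={2,3,4,6} D(Z)={2,3,5} D(W)={3,4,6}: X {2,3,4,6}->{2,3,4}; Z {2,3,5}->{2,3}; W {3,4,6}->{4,6}
Constraint 4 (Z + X = W) on D(Z)={2,3} D(X)={2,3,4} D(W)={4,6}: no change
So after constraint 4: D(W) = {4,6}

Answer: {4,6}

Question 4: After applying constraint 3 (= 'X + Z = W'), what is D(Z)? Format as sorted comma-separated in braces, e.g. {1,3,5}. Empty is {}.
Answer: {2,3}

Derivation:
Constraint 1 (W != Z) on D(W)={2,3,4,6} D(Z)={2,3,5,6}: no change
Constraint 2 (Z < W) on D(Z)={2,3,5,6} D(W)={2,3,4,6}: Z {2,3,5,6}->{2,3,5}; W {2,3,4,6}->{3,4,6}
Constraint 3 (X + Z = W) on D(X)={2,3,4,6} D(Z)={2,3,5} D(W)={3,4,6}: X {2,3,4,6}->{2,3,4}; Z {2,3,5}->{2,3}; W {3,4,6}->{4,6}
So after constraint 3: D(Z) = {2,3}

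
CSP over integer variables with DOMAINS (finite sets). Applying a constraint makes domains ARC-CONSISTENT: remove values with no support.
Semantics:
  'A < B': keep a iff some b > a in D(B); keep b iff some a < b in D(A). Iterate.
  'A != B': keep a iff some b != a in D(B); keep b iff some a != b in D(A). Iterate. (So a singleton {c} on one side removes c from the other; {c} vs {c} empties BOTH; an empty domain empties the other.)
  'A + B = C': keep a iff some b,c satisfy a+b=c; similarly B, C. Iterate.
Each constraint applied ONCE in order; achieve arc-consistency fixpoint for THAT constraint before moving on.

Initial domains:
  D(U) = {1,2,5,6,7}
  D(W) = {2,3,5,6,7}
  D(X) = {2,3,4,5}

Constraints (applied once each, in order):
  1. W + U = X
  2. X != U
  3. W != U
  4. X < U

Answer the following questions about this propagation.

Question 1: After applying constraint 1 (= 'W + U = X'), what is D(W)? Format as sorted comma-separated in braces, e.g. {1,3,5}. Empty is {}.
Answer: {2,3}

Derivation:
Constraint 1 (W + U = X) on D(W)={2,3,5,6,7} D(U)={1,2,5,6,7} D(X)={2,3,4,5}: W {2,3,5,6,7}->{2,3}; U {1,2,5,6,7}->{1,2}; X {2,3,4,5}->{3,4,5}
So after constraint 1: D(W) = {2,3}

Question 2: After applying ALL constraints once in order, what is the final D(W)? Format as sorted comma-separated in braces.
Constraint 1 (W + U = X) on D(W)={2,3,5,6,7} D(U)={1,2,5,6,7} D(X)={2,3,4,5}: W {2,3,5,6,7}->{2,3}; U {1,2,5,6,7}->{1,2}; X {2,3,4,5}->{3,4,5}
Constraint 2 (X != U) on D(X)={3,4,5} D(U)={1,2}: no change
Constraint 3 (W != U) on D(W)={2,3} D(U)={1,2}: no change
Constraint 4 (X < U) on D(X)={3,4,5} D(U)={1,2}: X {3,4,5}->{}; U {1,2}->{}
So after all 4 constraints: D(W) = {2,3}

Answer: {2,3}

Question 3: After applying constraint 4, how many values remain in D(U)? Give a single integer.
Answer: 0

Derivation:
Constraint 1 (W + U = X) on D(W)={2,3,5,6,7} D(U)={1,2,5,6,7} D(X)={2,3,4,5}: W {2,3,5,6,7}->{2,3}; U {1,2,5,6,7}->{1,2}; X {2,3,4,5}->{3,4,5}
Constraint 2 (X != U) on D(X)={3,4,5} D(U)={1,2}: no change
Constraint 3 (W != U) on D(W)={2,3} D(U)={1,2}: no change
Constraint 4 (X < U) on D(X)={3,4,5} D(U)={1,2}: X {3,4,5}->{}; U {1,2}->{}
So after constraint 4: D(U)={}, size = 0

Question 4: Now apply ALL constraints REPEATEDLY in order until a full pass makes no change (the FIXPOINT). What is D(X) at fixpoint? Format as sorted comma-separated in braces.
pass 0 (initial): D(X)={2,3,4,5}
pass 1: U {1,2,5,6,7}->{}; W {2,3,5,6,7}->{2,3}; X {2,3,4,5}->{}
pass 2: W {2,3}->{}
pass 3: no change
Fixpoint after 3 passes: D(X) = {}

Answer: {}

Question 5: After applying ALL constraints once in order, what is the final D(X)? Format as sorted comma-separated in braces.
Constraint 1 (W + U = X) on D(W)={2,3,5,6,7} D(U)={1,2,5,6,7} D(X)={2,3,4,5}: W {2,3,5,6,7}->{2,3}; U {1,2,5,6,7}->{1,2}; X {2,3,4,5}->{3,4,5}
Constraint 2 (X != U) on D(X)={3,4,5} D(U)={1,2}: no change
Constraint 3 (W != U) on D(W)={2,3} D(U)={1,2}: no change
Constraint 4 (X < U) on D(X)={3,4,5} D(U)={1,2}: X {3,4,5}->{}; U {1,2}->{}
So after all 4 constraints: D(X) = {}

Answer: {}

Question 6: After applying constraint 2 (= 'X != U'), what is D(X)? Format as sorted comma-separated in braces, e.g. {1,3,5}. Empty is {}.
Constraint 1 (W + U = X) on D(W)={2,3,5,6,7} D(U)={1,2,5,6,7} D(X)={2,3,4,5}: W {2,3,5,6,7}->{2,3}; U {1,2,5,6,7}->{1,2}; X {2,3,4,5}->{3,4,5}
Constraint 2 (X != U) on D(X)={3,4,5} D(U)={1,2}: no change
So after constraint 2: D(X) = {3,4,5}

Answer: {3,4,5}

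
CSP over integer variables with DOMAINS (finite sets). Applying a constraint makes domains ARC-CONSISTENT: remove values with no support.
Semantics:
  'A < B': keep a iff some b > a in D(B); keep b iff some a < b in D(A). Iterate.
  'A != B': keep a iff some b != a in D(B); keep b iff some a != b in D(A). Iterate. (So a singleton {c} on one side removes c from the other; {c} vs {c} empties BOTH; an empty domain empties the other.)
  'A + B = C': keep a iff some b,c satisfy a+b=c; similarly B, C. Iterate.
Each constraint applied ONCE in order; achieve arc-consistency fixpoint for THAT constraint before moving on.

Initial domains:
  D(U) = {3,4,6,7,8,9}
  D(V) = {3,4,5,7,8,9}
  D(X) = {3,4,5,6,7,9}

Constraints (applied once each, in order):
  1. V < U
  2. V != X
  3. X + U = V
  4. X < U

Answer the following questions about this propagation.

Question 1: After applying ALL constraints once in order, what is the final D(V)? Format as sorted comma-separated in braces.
Answer: {7,8}

Derivation:
Constraint 1 (V < U) on D(V)={3,4,5,7,8,9} D(U)={3,4,6,7,8,9}: V {3,4,5,7,8,9}->{3,4,5,7,8}; U {3,4,6,7,8,9}->{4,6,7,8,9}
Constraint 2 (V != X) on D(V)={3,4,5,7,8} D(X)={3,4,5,6,7,9}: no change
Constraint 3 (X + U = V) on D(X)={3,4,5,6,7,9} D(U)={4,6,7,8,9} D(V)={3,4,5,7,8}: X {3,4,5,6,7,9}->{3,4}; U {4,6,7,8,9}->{4}; V {3,4,5,7,8}->{7,8}
Constraint 4 (X < U) on D(X)={3,4} D(U)={4}: X {3,4}->{3}
So after all 4 constraints: D(V) = {7,8}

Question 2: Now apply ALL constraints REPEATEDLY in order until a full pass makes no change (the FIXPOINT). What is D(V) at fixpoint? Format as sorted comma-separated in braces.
Answer: {}

Derivation:
pass 0 (initial): D(V)={3,4,5,7,8,9}
pass 1: U {3,4,6,7,8,9}->{4}; V {3,4,5,7,8,9}->{7,8}; X {3,4,5,6,7,9}->{3}
pass 2: U {4}->{}; V {7,8}->{}; X {3}->{}
pass 3: no change
Fixpoint after 3 passes: D(V) = {}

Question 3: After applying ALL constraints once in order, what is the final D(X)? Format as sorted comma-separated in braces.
Answer: {3}

Derivation:
Constraint 1 (V < U) on D(V)={3,4,5,7,8,9} D(U)={3,4,6,7,8,9}: V {3,4,5,7,8,9}->{3,4,5,7,8}; U {3,4,6,7,8,9}->{4,6,7,8,9}
Constraint 2 (V != X) on D(V)={3,4,5,7,8} D(X)={3,4,5,6,7,9}: no change
Constraint 3 (X + U = V) on D(X)={3,4,5,6,7,9} D(U)={4,6,7,8,9} D(V)={3,4,5,7,8}: X {3,4,5,6,7,9}->{3,4}; U {4,6,7,8,9}->{4}; V {3,4,5,7,8}->{7,8}
Constraint 4 (X < U) on D(X)={3,4} D(U)={4}: X {3,4}->{3}
So after all 4 constraints: D(X) = {3}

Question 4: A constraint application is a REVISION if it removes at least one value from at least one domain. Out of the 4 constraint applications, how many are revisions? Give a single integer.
Constraint 1 (V < U) on D(V)={3,4,5,7,8,9} D(U)={3,4,6,7,8,9}: V {3,4,5,7,8,9}->{3,4,5,7,8}; U {3,4,6,7,8,9}->{4,6,7,8,9} => REVISION
Constraint 2 (V != X) on D(V)={3,4,5,7,8} D(X)={3,4,5,6,7,9}: no change => not a revision
Constraint 3 (X + U = V) on D(X)={3,4,5,6,7,9} D(U)={4,6,7,8,9} D(V)={3,4,5,7,8}: X {3,4,5,6,7,9}->{3,4}; U {4,6,7,8,9}->{4}; V {3,4,5,7,8}->{7,8} => REVISION
Constraint 4 (X < U) on D(X)={3,4} D(U)={4}: X {3,4}->{3} => REVISION
Total revisions = 3

Answer: 3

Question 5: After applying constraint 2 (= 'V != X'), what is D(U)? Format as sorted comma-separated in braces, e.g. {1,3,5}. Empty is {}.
Answer: {4,6,7,8,9}

Derivation:
Constraint 1 (V < U) on D(V)={3,4,5,7,8,9} D(U)={3,4,6,7,8,9}: V {3,4,5,7,8,9}->{3,4,5,7,8}; U {3,4,6,7,8,9}->{4,6,7,8,9}
Constraint 2 (V != X) on D(V)={3,4,5,7,8} D(X)={3,4,5,6,7,9}: no change
So after constraint 2: D(U) = {4,6,7,8,9}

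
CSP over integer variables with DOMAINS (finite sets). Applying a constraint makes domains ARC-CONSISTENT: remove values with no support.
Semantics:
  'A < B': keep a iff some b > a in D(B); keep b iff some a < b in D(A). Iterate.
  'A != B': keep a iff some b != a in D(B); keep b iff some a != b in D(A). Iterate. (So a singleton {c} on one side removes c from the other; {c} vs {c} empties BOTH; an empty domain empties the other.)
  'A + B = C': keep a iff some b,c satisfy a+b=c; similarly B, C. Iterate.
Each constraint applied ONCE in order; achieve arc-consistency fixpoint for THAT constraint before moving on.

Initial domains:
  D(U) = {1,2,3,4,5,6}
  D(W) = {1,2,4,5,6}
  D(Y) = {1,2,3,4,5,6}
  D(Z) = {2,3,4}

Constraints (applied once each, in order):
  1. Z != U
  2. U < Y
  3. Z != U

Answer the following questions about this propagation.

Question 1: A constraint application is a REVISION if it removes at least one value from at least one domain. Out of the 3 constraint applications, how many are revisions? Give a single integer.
Answer: 1

Derivation:
Constraint 1 (Z != U) on D(Z)={2,3,4} D(U)={1,2,3,4,5,6}: no change => not a revision
Constraint 2 (U < Y) on D(U)={1,2,3,4,5,6} D(Y)={1,2,3,4,5,6}: U {1,2,3,4,5,6}->{1,2,3,4,5}; Y {1,2,3,4,5,6}->{2,3,4,5,6} => REVISION
Constraint 3 (Z != U) on D(Z)={2,3,4} D(U)={1,2,3,4,5}: no change => not a revision
Total revisions = 1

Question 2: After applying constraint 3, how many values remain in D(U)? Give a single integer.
Answer: 5

Derivation:
Constraint 1 (Z != U) on D(Z)={2,3,4} D(U)={1,2,3,4,5,6}: no change
Constraint 2 (U < Y) on D(U)={1,2,3,4,5,6} D(Y)={1,2,3,4,5,6}: U {1,2,3,4,5,6}->{1,2,3,4,5}; Y {1,2,3,4,5,6}->{2,3,4,5,6}
Constraint 3 (Z != U) on D(Z)={2,3,4} D(U)={1,2,3,4,5}: no change
So after constraint 3: D(U)={1,2,3,4,5}, size = 5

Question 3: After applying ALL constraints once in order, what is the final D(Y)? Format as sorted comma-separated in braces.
Answer: {2,3,4,5,6}

Derivation:
Constraint 1 (Z != U) on D(Z)={2,3,4} D(U)={1,2,3,4,5,6}: no change
Constraint 2 (U < Y) on D(U)={1,2,3,4,5,6} D(Y)={1,2,3,4,5,6}: U {1,2,3,4,5,6}->{1,2,3,4,5}; Y {1,2,3,4,5,6}->{2,3,4,5,6}
Constraint 3 (Z != U) on D(Z)={2,3,4} D(U)={1,2,3,4,5}: no change
So after all 3 constraints: D(Y) = {2,3,4,5,6}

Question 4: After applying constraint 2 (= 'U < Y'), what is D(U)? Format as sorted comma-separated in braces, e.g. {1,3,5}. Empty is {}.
Constraint 1 (Z != U) on D(Z)={2,3,4} D(U)={1,2,3,4,5,6}: no change
Constraint 2 (U < Y) on D(U)={1,2,3,4,5,6} D(Y)={1,2,3,4,5,6}: U {1,2,3,4,5,6}->{1,2,3,4,5}; Y {1,2,3,4,5,6}->{2,3,4,5,6}
So after constraint 2: D(U) = {1,2,3,4,5}

Answer: {1,2,3,4,5}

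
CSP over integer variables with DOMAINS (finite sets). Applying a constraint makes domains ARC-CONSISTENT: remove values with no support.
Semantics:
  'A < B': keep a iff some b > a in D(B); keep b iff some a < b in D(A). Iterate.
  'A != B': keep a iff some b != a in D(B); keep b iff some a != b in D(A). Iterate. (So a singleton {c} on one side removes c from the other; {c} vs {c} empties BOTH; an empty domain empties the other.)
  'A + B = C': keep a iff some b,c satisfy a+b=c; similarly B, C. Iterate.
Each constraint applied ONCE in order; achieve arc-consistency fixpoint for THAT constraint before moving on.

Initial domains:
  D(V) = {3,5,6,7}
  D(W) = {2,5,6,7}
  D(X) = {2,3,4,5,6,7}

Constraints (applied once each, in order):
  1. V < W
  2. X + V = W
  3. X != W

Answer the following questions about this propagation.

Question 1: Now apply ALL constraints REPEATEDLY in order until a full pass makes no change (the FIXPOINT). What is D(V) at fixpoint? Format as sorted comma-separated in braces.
Answer: {3,5}

Derivation:
pass 0 (initial): D(V)={3,5,6,7}
pass 1: V {3,5,6,7}->{3,5}; W {2,5,6,7}->{5,6,7}; X {2,3,4,5,6,7}->{2,3,4}
pass 2: no change
Fixpoint after 2 passes: D(V) = {3,5}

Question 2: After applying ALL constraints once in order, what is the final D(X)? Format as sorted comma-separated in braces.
Constraint 1 (V < W) on D(V)={3,5,6,7} D(W)={2,5,6,7}: V {3,5,6,7}->{3,5,6}; W {2,5,6,7}->{5,6,7}
Constraint 2 (X + V = W) on D(X)={2,3,4,5,6,7} D(V)={3,5,6} D(W)={5,6,7}: X {2,3,4,5,6,7}->{2,3,4}; V {3,5,6}->{3,5}
Constraint 3 (X != W) on D(X)={2,3,4} D(W)={5,6,7}: no change
So after all 3 constraints: D(X) = {2,3,4}

Answer: {2,3,4}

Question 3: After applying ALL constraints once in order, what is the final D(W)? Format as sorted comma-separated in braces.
Constraint 1 (V < W) on D(V)={3,5,6,7} D(W)={2,5,6,7}: V {3,5,6,7}->{3,5,6}; W {2,5,6,7}->{5,6,7}
Constraint 2 (X + V = W) on D(X)={2,3,4,5,6,7} D(V)={3,5,6} D(W)={5,6,7}: X {2,3,4,5,6,7}->{2,3,4}; V {3,5,6}->{3,5}
Constraint 3 (X != W) on D(X)={2,3,4} D(W)={5,6,7}: no change
So after all 3 constraints: D(W) = {5,6,7}

Answer: {5,6,7}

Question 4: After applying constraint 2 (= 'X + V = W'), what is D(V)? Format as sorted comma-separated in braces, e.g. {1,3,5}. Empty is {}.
Answer: {3,5}

Derivation:
Constraint 1 (V < W) on D(V)={3,5,6,7} D(W)={2,5,6,7}: V {3,5,6,7}->{3,5,6}; W {2,5,6,7}->{5,6,7}
Constraint 2 (X + V = W) on D(X)={2,3,4,5,6,7} D(V)={3,5,6} D(W)={5,6,7}: X {2,3,4,5,6,7}->{2,3,4}; V {3,5,6}->{3,5}
So after constraint 2: D(V) = {3,5}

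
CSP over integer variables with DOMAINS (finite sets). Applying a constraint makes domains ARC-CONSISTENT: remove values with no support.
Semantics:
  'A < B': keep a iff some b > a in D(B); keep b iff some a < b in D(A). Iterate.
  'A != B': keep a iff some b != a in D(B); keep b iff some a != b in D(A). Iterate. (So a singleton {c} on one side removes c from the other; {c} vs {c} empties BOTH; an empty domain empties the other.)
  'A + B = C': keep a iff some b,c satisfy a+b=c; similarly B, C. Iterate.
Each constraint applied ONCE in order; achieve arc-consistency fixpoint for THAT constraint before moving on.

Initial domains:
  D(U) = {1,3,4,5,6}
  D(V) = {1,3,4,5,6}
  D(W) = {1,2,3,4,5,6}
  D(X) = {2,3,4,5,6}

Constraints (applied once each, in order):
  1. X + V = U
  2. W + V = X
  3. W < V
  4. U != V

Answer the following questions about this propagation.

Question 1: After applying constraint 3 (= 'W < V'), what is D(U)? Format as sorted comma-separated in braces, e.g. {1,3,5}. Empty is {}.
Constraint 1 (X + V = U) on D(X)={2,3,4,5,6} D(V)={1,3,4,5,6} D(U)={1,3,4,5,6}: X {2,3,4,5,6}->{2,3,4,5}; V {1,3,4,5,6}->{1,3,4}; U {1,3,4,5,6}->{3,4,5,6}
Constraint 2 (W + V = X) on D(W)={1,2,3,4,5,6} D(V)={1,3,4} D(X)={2,3,4,5}: W {1,2,3,4,5,6}->{1,2,3,4}
Constraint 3 (W < V) on D(W)={1,2,3,4} D(V)={1,3,4}: W {1,2,3,4}->{1,2,3}; V {1,3,4}->{3,4}
So after constraint 3: D(U) = {3,4,5,6}

Answer: {3,4,5,6}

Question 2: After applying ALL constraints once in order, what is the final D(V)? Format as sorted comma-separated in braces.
Answer: {3,4}

Derivation:
Constraint 1 (X + V = U) on D(X)={2,3,4,5,6} D(V)={1,3,4,5,6} D(U)={1,3,4,5,6}: X {2,3,4,5,6}->{2,3,4,5}; V {1,3,4,5,6}->{1,3,4}; U {1,3,4,5,6}->{3,4,5,6}
Constraint 2 (W + V = X) on D(W)={1,2,3,4,5,6} D(V)={1,3,4} D(X)={2,3,4,5}: W {1,2,3,4,5,6}->{1,2,3,4}
Constraint 3 (W < V) on D(W)={1,2,3,4} D(V)={1,3,4}: W {1,2,3,4}->{1,2,3}; V {1,3,4}->{3,4}
Constraint 4 (U != V) on D(U)={3,4,5,6} D(V)={3,4}: no change
So after all 4 constraints: D(V) = {3,4}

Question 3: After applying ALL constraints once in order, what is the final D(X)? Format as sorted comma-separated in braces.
Constraint 1 (X + V = U) on D(X)={2,3,4,5,6} D(V)={1,3,4,5,6} D(U)={1,3,4,5,6}: X {2,3,4,5,6}->{2,3,4,5}; V {1,3,4,5,6}->{1,3,4}; U {1,3,4,5,6}->{3,4,5,6}
Constraint 2 (W + V = X) on D(W)={1,2,3,4,5,6} D(V)={1,3,4} D(X)={2,3,4,5}: W {1,2,3,4,5,6}->{1,2,3,4}
Constraint 3 (W < V) on D(W)={1,2,3,4} D(V)={1,3,4}: W {1,2,3,4}->{1,2,3}; V {1,3,4}->{3,4}
Constraint 4 (U != V) on D(U)={3,4,5,6} D(V)={3,4}: no change
So after all 4 constraints: D(X) = {2,3,4,5}

Answer: {2,3,4,5}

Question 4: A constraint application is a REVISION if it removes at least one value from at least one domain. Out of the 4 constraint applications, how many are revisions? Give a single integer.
Answer: 3

Derivation:
Constraint 1 (X + V = U) on D(X)={2,3,4,5,6} D(V)={1,3,4,5,6} D(U)={1,3,4,5,6}: X {2,3,4,5,6}->{2,3,4,5}; V {1,3,4,5,6}->{1,3,4}; U {1,3,4,5,6}->{3,4,5,6} => REVISION
Constraint 2 (W + V = X) on D(W)={1,2,3,4,5,6} D(V)={1,3,4} D(X)={2,3,4,5}: W {1,2,3,4,5,6}->{1,2,3,4} => REVISION
Constraint 3 (W < V) on D(W)={1,2,3,4} D(V)={1,3,4}: W {1,2,3,4}->{1,2,3}; V {1,3,4}->{3,4} => REVISION
Constraint 4 (U != V) on D(U)={3,4,5,6} D(V)={3,4}: no change => not a revision
Total revisions = 3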